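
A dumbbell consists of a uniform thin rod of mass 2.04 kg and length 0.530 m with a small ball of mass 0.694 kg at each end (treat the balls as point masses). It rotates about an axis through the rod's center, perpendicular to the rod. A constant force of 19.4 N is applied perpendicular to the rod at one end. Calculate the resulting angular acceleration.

I_rod = (1/12)ML² = (1/12)(2.04)(0.530)² = 0.04775 kg·m².
I_balls = 2·m·(L/2)² = 2(0.694)(0.2650)² = 0.09747 kg·m².
Total I = 0.1452 kg·m².
τ = F·(L/2) = (19.4)(0.265) = 5.141 N·m.
α = τ/I = 5.141/0.1452 = 35.40 rad/s².

α ≈ 35.4 rad/s²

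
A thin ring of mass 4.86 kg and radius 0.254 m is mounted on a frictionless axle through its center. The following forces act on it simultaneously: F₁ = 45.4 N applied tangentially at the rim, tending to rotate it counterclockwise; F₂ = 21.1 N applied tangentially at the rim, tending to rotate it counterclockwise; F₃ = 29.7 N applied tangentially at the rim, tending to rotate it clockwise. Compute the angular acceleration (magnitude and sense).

α ≈ 29.8 rad/s², counterclockwise

I = MR² = (4.86)(0.254)² = 0.3135 kg·m².
Taking counterclockwise as positive: τ₁ = +(45.4)(0.254) = +11.53 N·m; τ₂ = +(21.1)(0.254) = +5.359 N·m; τ₃ = −(29.7)(0.254) = −7.544 N·m.
Net torque τ = 9.347 N·m.
α = τ/I = 9.347/0.3135 = 29.81 rad/s².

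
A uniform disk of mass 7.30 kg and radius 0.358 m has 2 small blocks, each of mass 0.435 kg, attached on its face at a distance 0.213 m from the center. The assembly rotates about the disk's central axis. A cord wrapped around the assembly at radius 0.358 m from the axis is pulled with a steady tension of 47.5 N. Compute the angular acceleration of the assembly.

I_disk = ½MR² = ½(7.30)(0.358)² = 0.4678 kg·m².
I_blocks = 2·m·r² = 2(0.435)(0.213)² = 0.03947 kg·m².
Total I = 0.5073 kg·m².
τ = F r = (47.5)(0.358) = 17.00 N·m.
α = τ/I = 17.00/0.5073 = 33.52 rad/s².

α ≈ 33.5 rad/s²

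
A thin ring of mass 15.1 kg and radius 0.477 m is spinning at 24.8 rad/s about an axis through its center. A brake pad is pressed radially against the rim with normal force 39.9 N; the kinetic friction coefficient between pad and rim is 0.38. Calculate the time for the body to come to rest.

t ≈ 11.8 s

I = MR² = (15.1)(0.477)² = 3.436 kg·m².
Friction force f = μN = (0.38)(39.9) = 15.16 N at the rim; torque magnitude τ = fR = 7.232 N·m, opposing ω.
|α| = τ/I = 7.232/3.436 = 2.105 rad/s² (deceleration).
0 = ω₀ − |α|t ⇒ t = ω₀/|α| = 24.8/2.105 = 11.78 s.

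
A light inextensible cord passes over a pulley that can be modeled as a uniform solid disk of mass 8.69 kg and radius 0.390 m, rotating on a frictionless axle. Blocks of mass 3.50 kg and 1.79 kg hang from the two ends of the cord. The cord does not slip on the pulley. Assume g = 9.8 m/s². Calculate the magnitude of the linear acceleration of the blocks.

I = ½MR² = (1/2)(8.69)(0.390)² = 0.6609 kg·m².
Heavier block: m₁g − T₁ = m₁a. Lighter block: T₂ − m₂g = m₂a.
Pulley: (T₁ − T₂)R = Iα = I(a/R), so T₁ − T₂ = (I/R²)a = (1/2)M_p a = 4.345·a.
Adding the three: (m₁ − m₂)g = (m₁ + m₂ + 4.345)a, so a = (3.50 − 1.79)(9.8)/(3.50 + 1.79 + 4.345) = 1.739 m/s².

a ≈ 1.74 m/s²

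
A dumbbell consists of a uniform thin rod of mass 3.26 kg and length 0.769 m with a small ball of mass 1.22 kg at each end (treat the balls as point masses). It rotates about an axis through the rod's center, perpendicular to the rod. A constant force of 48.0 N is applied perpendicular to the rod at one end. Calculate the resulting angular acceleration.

I_rod = (1/12)ML² = (1/12)(3.26)(0.769)² = 0.1607 kg·m².
I_balls = 2·m·(L/2)² = 2(1.22)(0.3845)² = 0.3607 kg·m².
Total I = 0.5214 kg·m².
τ = F·(L/2) = (48.0)(0.385) = 18.46 N·m.
α = τ/I = 18.46/0.5214 = 35.40 rad/s².

α ≈ 35.4 rad/s²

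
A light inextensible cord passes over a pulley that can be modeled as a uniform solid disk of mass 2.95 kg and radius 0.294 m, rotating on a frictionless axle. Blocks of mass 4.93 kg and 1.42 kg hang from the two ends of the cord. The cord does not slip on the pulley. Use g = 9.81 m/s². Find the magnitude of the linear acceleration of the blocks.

a ≈ 4.40 m/s²

I = ½MR² = (1/2)(2.95)(0.294)² = 0.1275 kg·m².
Heavier block: m₁g − T₁ = m₁a. Lighter block: T₂ − m₂g = m₂a.
Pulley: (T₁ − T₂)R = Iα = I(a/R), so T₁ − T₂ = (I/R²)a = (1/2)M_p a = 1.475·a.
Adding the three: (m₁ − m₂)g = (m₁ + m₂ + 1.475)a, so a = (4.93 − 1.42)(9.81)/(4.93 + 1.42 + 1.475) = 4.400 m/s².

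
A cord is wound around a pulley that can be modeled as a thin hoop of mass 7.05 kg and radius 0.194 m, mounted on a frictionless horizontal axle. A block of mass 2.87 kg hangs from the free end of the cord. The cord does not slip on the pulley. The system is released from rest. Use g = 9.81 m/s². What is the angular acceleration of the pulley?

I = MR² = (7.05)(0.194)² = 0.2653 kg·m².
Block: mg − T = ma. Pulley: TR = Iα. No-slip: a = αR, so T = (I/R²)a = 7.050·a.
Then mg = (m + 7.050)a, so a = (2.87)(9.81)/(2.87 + 7.050) = 2.838 m/s².
α = a/R = 2.838/0.194 = 14.63 rad/s².

α ≈ 14.6 rad/s²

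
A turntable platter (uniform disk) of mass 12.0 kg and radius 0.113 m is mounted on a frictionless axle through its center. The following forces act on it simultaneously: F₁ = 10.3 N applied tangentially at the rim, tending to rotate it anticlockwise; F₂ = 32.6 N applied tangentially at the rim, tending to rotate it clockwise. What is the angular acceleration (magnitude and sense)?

I = ½MR² = (1/2)(12.0)(0.113)² = 0.07661 kg·m².
Taking anticlockwise as positive: τ₁ = +(10.3)(0.113) = +1.164 N·m; τ₂ = −(32.6)(0.113) = −3.684 N·m.
Net torque τ = -2.520 N·m.
α = τ/I = -2.520/0.07661 = -32.89 rad/s².

α ≈ 32.9 rad/s², clockwise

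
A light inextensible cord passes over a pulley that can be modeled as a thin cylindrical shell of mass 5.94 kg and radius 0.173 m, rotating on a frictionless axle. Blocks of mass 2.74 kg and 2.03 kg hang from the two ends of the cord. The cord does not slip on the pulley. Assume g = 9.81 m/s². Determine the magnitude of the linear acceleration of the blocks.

I = MR² = (5.94)(0.173)² = 0.1778 kg·m².
Heavier block: m₁g − T₁ = m₁a. Lighter block: T₂ − m₂g = m₂a.
Pulley: (T₁ − T₂)R = Iα = I(a/R), so T₁ − T₂ = (I/R²)a = 1·M_p a = 5.940·a.
Adding the three: (m₁ − m₂)g = (m₁ + m₂ + 5.940)a, so a = (2.74 − 2.03)(9.81)/(2.74 + 2.03 + 5.940) = 0.6503 m/s².

a ≈ 0.650 m/s²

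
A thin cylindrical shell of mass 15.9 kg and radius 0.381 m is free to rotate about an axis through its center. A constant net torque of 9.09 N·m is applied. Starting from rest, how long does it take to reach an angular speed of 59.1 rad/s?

t ≈ 15.0 s

I = MR² = (15.9)(0.381)² = 2.308 kg·m².
α = τ/I = 9.09/2.308 = 3.938 rad/s².
ω = αt ⇒ t = ω/α = 59.1/3.938 = 15.01 s.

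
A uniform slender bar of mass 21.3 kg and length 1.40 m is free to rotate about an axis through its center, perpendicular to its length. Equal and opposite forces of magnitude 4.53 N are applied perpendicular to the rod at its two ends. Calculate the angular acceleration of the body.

I = (1/12)ML² = (1/12)(21.3)(1.40)² = 3.479 kg·m².
The couple gives τ = F·(L/2) + F·(L/2) = F L = (4.53)(1.40) = 6.342 N·m.
From τ = Iα: α = 6.342/3.479 = 1.823 rad/s².

α ≈ 1.82 rad/s²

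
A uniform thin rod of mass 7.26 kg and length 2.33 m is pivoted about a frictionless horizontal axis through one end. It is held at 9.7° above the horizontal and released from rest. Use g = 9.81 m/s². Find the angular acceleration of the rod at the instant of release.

About the pivot, I = (1/3)ML² = (1/3)(7.26)(2.33)² = 13.14 kg·m².
The weight acts at the center, a distance L/2 = 1.165 m from the pivot; τ = Mg(L/2) cos 9.7° = 81.79 N·m.
α = τ/I = 81.79/13.14 = 6.225 rad/s².

α ≈ 6.23 rad/s²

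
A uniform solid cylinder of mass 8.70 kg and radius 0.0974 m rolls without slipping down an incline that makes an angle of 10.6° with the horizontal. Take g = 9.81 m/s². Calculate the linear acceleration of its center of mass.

a ≈ 1.20 m/s²

Translation along the incline: Mg sinθ − f = Ma.
Rotation about the center: fR = Iα with I = ½MR². No-slip gives a = αR, so f = (I/R²)a = (1/2)M a.
Substituting: Mg sinθ = (1 + 0.5000)Ma, so a = g sinθ/(1 + 0.5000) = (9.81) sin 10.6° / 1.500 = 1.203 m/s².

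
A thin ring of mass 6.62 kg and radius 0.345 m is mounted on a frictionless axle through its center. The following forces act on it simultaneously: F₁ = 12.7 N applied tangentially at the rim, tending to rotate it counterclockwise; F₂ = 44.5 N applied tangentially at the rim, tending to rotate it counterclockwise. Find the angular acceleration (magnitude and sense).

I = MR² = (6.62)(0.345)² = 0.7879 kg·m².
Taking counterclockwise as positive: τ₁ = +(12.7)(0.345) = +4.381 N·m; τ₂ = +(44.5)(0.345) = +15.35 N·m.
Net torque τ = 19.73 N·m.
α = τ/I = 19.73/0.7879 = 25.04 rad/s².

α ≈ 25.0 rad/s², counterclockwise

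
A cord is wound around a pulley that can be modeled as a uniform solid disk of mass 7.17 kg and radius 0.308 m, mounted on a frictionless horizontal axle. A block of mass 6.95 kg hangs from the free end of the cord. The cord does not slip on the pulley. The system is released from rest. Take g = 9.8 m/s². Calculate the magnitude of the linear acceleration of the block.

a ≈ 6.47 m/s²

I = ½MR² = (1/2)(7.17)(0.308)² = 0.3401 kg·m².
Block: mg − T = ma. Pulley: TR = Iα. No-slip: a = αR, so T = (I/R²)a = 3.585·a.
Then mg = (m + 3.585)a, so a = (6.95)(9.8)/(6.95 + 3.585) = 6.465 m/s².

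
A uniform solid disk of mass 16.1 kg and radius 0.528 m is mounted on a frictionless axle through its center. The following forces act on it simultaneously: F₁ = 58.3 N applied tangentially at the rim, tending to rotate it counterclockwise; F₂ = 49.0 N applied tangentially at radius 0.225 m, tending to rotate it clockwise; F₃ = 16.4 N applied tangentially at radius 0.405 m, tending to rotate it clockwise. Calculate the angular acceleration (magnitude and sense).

I = ½MR² = (1/2)(16.1)(0.528)² = 2.244 kg·m².
Taking counterclockwise as positive: τ₁ = +(58.3)(0.528) = +30.78 N·m; τ₂ = −(49.0)(0.225) = −11.03 N·m; τ₃ = −(16.4)(0.405) = −6.642 N·m.
Net torque τ = 13.12 N·m.
α = τ/I = 13.12/2.244 = 5.844 rad/s².

α ≈ 5.84 rad/s², counterclockwise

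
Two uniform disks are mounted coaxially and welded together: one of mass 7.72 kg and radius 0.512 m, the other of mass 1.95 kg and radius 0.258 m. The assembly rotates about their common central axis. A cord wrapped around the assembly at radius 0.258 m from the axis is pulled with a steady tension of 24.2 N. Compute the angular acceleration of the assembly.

α ≈ 5.80 rad/s²

I = ½M₁R₁² + ½M₂R₂² = ½(7.72)(0.512)² + ½(1.95)(0.258)² = 1.077 kg·m².
τ = F r = (24.2)(0.258) = 6.244 N·m.
α = τ/I = 6.244/1.077 = 5.798 rad/s².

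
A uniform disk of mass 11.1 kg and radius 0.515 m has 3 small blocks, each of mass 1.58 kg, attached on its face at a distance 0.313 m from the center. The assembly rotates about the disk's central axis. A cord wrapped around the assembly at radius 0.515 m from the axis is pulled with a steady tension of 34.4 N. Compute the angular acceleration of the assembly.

α ≈ 9.15 rad/s²

I_disk = ½MR² = ½(11.1)(0.515)² = 1.472 kg·m².
I_blocks = 3·m·r² = 3(1.58)(0.313)² = 0.4644 kg·m².
Total I = 1.936 kg·m².
τ = F r = (34.4)(0.515) = 17.72 N·m.
α = τ/I = 17.72/1.936 = 9.149 rad/s².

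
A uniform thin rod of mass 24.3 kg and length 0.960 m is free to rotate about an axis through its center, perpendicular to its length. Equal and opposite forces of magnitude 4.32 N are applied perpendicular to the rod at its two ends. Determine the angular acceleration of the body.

α ≈ 2.22 rad/s²

I = (1/12)ML² = (1/12)(24.3)(0.960)² = 1.866 kg·m².
The couple gives τ = F·(L/2) + F·(L/2) = F L = (4.32)(0.960) = 4.147 N·m.
Newton's second law for rotation, τ = Iα, gives α = τ/I = 4.147/1.866 = 2.222 rad/s².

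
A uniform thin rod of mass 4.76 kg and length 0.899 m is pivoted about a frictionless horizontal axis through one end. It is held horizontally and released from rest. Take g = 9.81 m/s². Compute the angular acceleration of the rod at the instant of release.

About the pivot, I = (1/3)ML² = (1/3)(4.76)(0.899)² = 1.282 kg·m².
The weight acts at the center, a distance L/2 = 0.4495 m from the pivot; τ = Mg(L/2) = 20.99 N·m.
α = τ/I = 20.99/1.282 = 16.37 rad/s².
(Equivalently α = (3g/(2L)) = 16.37 rad/s².)

α ≈ 16.4 rad/s²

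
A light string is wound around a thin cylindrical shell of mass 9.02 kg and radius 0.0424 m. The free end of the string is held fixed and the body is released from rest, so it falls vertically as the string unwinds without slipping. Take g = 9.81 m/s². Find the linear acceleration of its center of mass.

Translation: Mg − T = Ma. Rotation about the center: TR = Iα with I = MR².
With a = αR: T = (I/R²)a = M a, so Mg = (1 + 1.000)Ma.
a = g/(1 + 1.000) = 9.81/2.000 = 4.905 m/s².

a ≈ 4.91 m/s²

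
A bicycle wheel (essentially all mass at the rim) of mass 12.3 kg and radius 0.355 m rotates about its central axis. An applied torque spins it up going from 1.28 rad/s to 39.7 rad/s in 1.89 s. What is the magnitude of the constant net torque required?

τ ≈ 31.5 N·m

I = MR² = (12.3)(0.355)² = 1.550 kg·m².
α = Δω/Δt = (39.7 − 1.28)/1.89 = 20.33 rad/s².
τ = Iα = (1.550)(20.33) = 31.51 N·m.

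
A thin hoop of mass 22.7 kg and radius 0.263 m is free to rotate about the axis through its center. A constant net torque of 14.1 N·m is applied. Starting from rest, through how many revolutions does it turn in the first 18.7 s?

I = MR² = (22.7)(0.263)² = 1.570 kg·m².
α = τ/I = 14.1/1.570 = 8.980 rad/s².
θ = ½αt² = ½(8.980)(18.7)² = 1570 rad.
Revolutions = θ/(2π) = 249.9.

≈ 250 revolutions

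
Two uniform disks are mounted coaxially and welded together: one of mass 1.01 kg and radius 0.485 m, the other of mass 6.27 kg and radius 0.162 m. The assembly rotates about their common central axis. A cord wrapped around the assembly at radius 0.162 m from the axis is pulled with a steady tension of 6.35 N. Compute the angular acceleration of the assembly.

α ≈ 5.12 rad/s²

I = ½M₁R₁² + ½M₂R₂² = ½(1.01)(0.485)² + ½(6.27)(0.162)² = 0.2011 kg·m².
τ = F r = (6.35)(0.162) = 1.029 N·m.
α = τ/I = 1.029/0.2011 = 5.116 rad/s².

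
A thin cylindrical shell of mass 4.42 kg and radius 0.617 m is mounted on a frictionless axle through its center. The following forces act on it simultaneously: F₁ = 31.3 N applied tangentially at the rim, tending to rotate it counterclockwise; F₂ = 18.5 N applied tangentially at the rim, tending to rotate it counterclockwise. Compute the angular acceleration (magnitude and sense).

α ≈ 18.3 rad/s², counterclockwise

I = MR² = (4.42)(0.617)² = 1.683 kg·m².
Taking counterclockwise as positive: τ₁ = +(31.3)(0.617) = +19.31 N·m; τ₂ = +(18.5)(0.617) = +11.41 N·m.
Net torque τ = 30.73 N·m.
α = τ/I = 30.73/1.683 = 18.26 rad/s².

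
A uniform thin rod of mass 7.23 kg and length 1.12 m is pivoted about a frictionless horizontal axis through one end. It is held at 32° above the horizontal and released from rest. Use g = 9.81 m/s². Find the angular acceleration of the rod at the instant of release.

About the pivot, I = (1/3)ML² = (1/3)(7.23)(1.12)² = 3.023 kg·m².
The weight acts at the center, a distance L/2 = 0.5600 m from the pivot; τ = Mg(L/2) cos 32° = 33.68 N·m.
α = τ/I = 33.68/3.023 = 11.14 rad/s².

α ≈ 11.1 rad/s²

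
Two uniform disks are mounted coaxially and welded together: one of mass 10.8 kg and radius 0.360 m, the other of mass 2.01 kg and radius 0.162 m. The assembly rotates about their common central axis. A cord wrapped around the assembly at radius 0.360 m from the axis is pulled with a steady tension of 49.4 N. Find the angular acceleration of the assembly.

α ≈ 24.5 rad/s²

I = ½M₁R₁² + ½M₂R₂² = ½(10.8)(0.360)² + ½(2.01)(0.162)² = 0.7262 kg·m².
τ = F r = (49.4)(0.360) = 17.78 N·m.
α = τ/I = 17.78/0.7262 = 24.49 rad/s².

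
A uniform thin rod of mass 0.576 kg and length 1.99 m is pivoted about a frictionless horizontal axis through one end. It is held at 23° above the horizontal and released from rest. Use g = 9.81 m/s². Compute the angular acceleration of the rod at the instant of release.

α ≈ 6.81 rad/s²

About the pivot, I = (1/3)ML² = (1/3)(0.576)(1.99)² = 0.7603 kg·m².
The weight acts at the center, a distance L/2 = 0.9950 m from the pivot; τ = Mg(L/2) cos 23° = 5.175 N·m.
α = τ/I = 5.175/0.7603 = 6.807 rad/s².
(Equivalently α = (3g/(2L)) cos 23° = 6.807 rad/s².)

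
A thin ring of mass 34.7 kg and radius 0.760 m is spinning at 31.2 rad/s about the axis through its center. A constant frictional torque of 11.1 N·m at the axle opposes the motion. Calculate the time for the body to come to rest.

I = MR² = (34.7)(0.760)² = 20.04 kg·m².
The net torque has magnitude 11.1 N·m, opposing ω.
|α| = τ/I = 11.10/20.04 = 0.5538 rad/s² (deceleration).
0 = ω₀ − |α|t ⇒ t = ω₀/|α| = 31.2/0.5538 = 56.34 s.

t ≈ 56.3 s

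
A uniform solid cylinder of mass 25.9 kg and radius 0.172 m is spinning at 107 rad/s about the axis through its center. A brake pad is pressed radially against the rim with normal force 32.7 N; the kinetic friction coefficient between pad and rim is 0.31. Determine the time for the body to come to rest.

t ≈ 23.5 s

I = ½MR² = (1/2)(25.9)(0.172)² = 0.3831 kg·m².
Friction force f = μN = (0.31)(32.7) = 10.14 N at the rim; torque magnitude τ = fR = 1.744 N·m, opposing ω.
|α| = τ/I = 1.744/0.3831 = 4.551 rad/s² (deceleration).
0 = ω₀ − |α|t ⇒ t = ω₀/|α| = 107/4.551 = 23.51 s.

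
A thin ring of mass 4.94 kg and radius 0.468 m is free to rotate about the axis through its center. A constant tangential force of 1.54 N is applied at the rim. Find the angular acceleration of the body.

I = MR² = (4.94)(0.468)² = 1.082 kg·m².
τ = F R = (1.54)(0.468) = 0.7207 N·m.
Newton's second law for rotation, τ = Iα, gives α = τ/I = 0.7207/1.082 = 0.6661 rad/s².

α ≈ 0.666 rad/s²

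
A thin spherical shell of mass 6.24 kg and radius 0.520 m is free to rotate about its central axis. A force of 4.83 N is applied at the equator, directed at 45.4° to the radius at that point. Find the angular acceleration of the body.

α ≈ 1.59 rad/s²

I = (2/3)MR² = (2/3)(6.24)(0.520)² = 1.125 kg·m².
Only the tangential component produces torque: τ = F R sinθ = (4.83)(0.520) sin 45.4° = 1.788 N·m.
From τ = Iα: α = 1.788/1.125 = 1.590 rad/s².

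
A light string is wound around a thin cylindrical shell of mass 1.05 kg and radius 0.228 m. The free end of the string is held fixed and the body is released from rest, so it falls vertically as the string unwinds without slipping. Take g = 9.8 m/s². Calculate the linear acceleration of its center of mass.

Translation: Mg − T = Ma. Rotation about the center: TR = Iα with I = MR².
With a = αR: T = (I/R²)a = M a, so Mg = (1 + 1.000)Ma.
a = g/(1 + 1.000) = 9.8/2.000 = 4.900 m/s².

a ≈ 4.90 m/s²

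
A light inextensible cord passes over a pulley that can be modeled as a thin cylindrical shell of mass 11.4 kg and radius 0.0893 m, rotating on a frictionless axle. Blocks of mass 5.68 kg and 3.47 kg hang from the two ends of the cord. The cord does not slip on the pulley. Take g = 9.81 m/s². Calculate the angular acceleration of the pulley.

α ≈ 11.8 rad/s²

I = MR² = (11.4)(0.0893)² = 0.09091 kg·m².
Heavier block: m₁g − T₁ = m₁a. Lighter block: T₂ − m₂g = m₂a.
Pulley: (T₁ − T₂)R = Iα = I(a/R), so T₁ − T₂ = (I/R²)a = 1·M_p a = 11.40·a.
Adding the three: (m₁ − m₂)g = (m₁ + m₂ + 11.40)a, so a = (5.68 − 3.47)(9.81)/(5.68 + 3.47 + 11.40) = 1.055 m/s².
α = a/R = 1.055/0.0893 = 11.81 rad/s².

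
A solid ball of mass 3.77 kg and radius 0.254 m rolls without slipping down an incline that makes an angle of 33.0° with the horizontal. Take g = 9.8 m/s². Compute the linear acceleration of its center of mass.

Translation along the incline: Mg sinθ − f = Ma.
Rotation about the center: fR = Iα with I = (2/5)MR². No-slip gives a = αR, so f = (I/R²)a = (2/5)M a.
Substituting: Mg sinθ = (1 + 0.4000)Ma, so a = g sinθ/(1 + 0.4000) = (9.8) sin 33.0° / 1.400 = 3.812 m/s².

a ≈ 3.81 m/s²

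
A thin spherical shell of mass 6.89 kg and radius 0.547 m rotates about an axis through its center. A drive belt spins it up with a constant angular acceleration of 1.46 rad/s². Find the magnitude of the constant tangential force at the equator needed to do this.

I = (2/3)MR² = (2/3)(6.89)(0.547)² = 1.374 kg·m².
The required torque is τ = Iα = (1.374)(1.460) = 2.007 N·m.
A tangential force at the equator gives τ = FR, so F = τ/R = 2.007/0.547 = 3.668 N.

F ≈ 3.67 N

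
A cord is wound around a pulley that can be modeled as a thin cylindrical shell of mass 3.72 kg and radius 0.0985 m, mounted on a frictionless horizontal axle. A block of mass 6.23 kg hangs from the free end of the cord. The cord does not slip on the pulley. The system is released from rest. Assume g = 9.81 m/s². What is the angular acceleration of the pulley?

α ≈ 62.4 rad/s²

I = MR² = (3.72)(0.0985)² = 0.03609 kg·m².
Block: mg − T = ma. Pulley: TR = Iα. No-slip: a = αR, so T = (I/R²)a = 3.720·a.
Then mg = (m + 3.720)a, so a = (6.23)(9.81)/(6.23 + 3.720) = 6.142 m/s².
α = a/R = 6.142/0.0985 = 62.36 rad/s².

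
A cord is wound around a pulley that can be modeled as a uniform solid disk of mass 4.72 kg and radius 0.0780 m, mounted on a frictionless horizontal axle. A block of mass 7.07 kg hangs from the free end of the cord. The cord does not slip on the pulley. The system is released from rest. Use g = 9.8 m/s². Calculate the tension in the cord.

T ≈ 17.3 N

I = ½MR² = (1/2)(4.72)(0.0780)² = 0.01436 kg·m².
Block: mg − T = ma. Pulley: TR = Iα. No-slip: a = αR, so T = (I/R²)a = 2.360·a.
Then mg = (m + 2.360)a, so a = (7.07)(9.8)/(7.07 + 2.360) = 7.347 m/s².
T = 2.360·a = 17.34 N.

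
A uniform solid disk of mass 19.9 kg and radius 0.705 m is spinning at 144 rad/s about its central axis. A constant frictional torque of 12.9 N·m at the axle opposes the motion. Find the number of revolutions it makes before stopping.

I = ½MR² = (1/2)(19.9)(0.705)² = 4.945 kg·m².
The net torque has magnitude 12.9 N·m, opposing ω.
|α| = τ/I = 12.90/4.945 = 2.608 rad/s² (deceleration).
ω² = ω₀² − 2|α|θ with ω = 0 ⇒ θ = ω₀²/(2|α|) = 3975 rad = 632.6 rev.

≈ 633 revolutions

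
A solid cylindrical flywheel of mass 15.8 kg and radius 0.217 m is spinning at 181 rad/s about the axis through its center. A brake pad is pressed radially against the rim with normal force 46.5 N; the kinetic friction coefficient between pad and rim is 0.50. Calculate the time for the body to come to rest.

I = ½MR² = (1/2)(15.8)(0.217)² = 0.3720 kg·m².
Friction force f = μN = (0.50)(46.5) = 23.25 N at the rim; torque magnitude τ = fR = 5.045 N·m, opposing ω.
|α| = τ/I = 5.045/0.3720 = 13.56 rad/s² (deceleration).
0 = ω₀ − |α|t ⇒ t = ω₀/|α| = 181/13.56 = 13.35 s.

t ≈ 13.3 s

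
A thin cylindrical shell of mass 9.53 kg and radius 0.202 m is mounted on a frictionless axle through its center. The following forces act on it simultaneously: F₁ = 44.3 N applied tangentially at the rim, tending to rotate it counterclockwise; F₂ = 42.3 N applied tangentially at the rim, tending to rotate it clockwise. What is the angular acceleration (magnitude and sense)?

α ≈ 1.04 rad/s², counterclockwise

I = MR² = (9.53)(0.202)² = 0.3889 kg·m².
Taking counterclockwise as positive: τ₁ = +(44.3)(0.202) = +8.949 N·m; τ₂ = −(42.3)(0.202) = −8.545 N·m.
Net torque τ = 0.4040 N·m.
α = τ/I = 0.4040/0.3889 = 1.039 rad/s².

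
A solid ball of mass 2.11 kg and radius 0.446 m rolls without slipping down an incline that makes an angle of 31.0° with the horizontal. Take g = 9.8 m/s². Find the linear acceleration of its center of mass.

Translation along the incline: Mg sinθ − f = Ma.
Rotation about the center: fR = Iα with I = (2/5)MR². No-slip gives a = αR, so f = (I/R²)a = (2/5)M a.
Substituting: Mg sinθ = (1 + 0.4000)Ma, so a = g sinθ/(1 + 0.4000) = (9.8) sin 31.0° / 1.400 = 3.605 m/s².

a ≈ 3.61 m/s²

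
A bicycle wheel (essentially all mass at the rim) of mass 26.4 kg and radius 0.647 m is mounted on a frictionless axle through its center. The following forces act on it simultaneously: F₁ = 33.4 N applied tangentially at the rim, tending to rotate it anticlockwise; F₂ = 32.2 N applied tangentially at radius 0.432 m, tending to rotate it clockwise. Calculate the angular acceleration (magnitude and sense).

α ≈ 0.697 rad/s², anticlockwise

I = MR² = (26.4)(0.647)² = 11.05 kg·m².
Taking anticlockwise as positive: τ₁ = +(33.4)(0.647) = +21.61 N·m; τ₂ = −(32.2)(0.432) = −13.91 N·m.
Net torque τ = 7.699 N·m.
α = τ/I = 7.699/11.05 = 0.6967 rad/s².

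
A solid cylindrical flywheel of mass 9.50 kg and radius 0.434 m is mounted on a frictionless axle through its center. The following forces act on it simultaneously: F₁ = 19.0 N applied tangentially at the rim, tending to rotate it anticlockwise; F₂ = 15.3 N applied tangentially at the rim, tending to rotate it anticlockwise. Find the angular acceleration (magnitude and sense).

α ≈ 16.6 rad/s², anticlockwise

I = ½MR² = (1/2)(9.50)(0.434)² = 0.8947 kg·m².
Taking anticlockwise as positive: τ₁ = +(19.0)(0.434) = +8.246 N·m; τ₂ = +(15.3)(0.434) = +6.640 N·m.
Net torque τ = 14.89 N·m.
α = τ/I = 14.89/0.8947 = 16.64 rad/s².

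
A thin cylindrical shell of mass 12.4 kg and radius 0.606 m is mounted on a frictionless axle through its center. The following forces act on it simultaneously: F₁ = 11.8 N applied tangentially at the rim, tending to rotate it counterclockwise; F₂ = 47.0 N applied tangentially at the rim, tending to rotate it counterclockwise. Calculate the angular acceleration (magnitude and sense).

I = MR² = (12.4)(0.606)² = 4.554 kg·m².
Taking counterclockwise as positive: τ₁ = +(11.8)(0.606) = +7.151 N·m; τ₂ = +(47.0)(0.606) = +28.48 N·m.
Net torque τ = 35.63 N·m.
α = τ/I = 35.63/4.554 = 7.825 rad/s².

α ≈ 7.82 rad/s², counterclockwise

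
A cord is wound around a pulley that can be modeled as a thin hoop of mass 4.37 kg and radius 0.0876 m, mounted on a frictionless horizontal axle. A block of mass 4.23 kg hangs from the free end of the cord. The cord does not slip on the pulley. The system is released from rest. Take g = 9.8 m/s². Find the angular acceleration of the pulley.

I = MR² = (4.37)(0.0876)² = 0.03353 kg·m².
Block: mg − T = ma. Pulley: TR = Iα. No-slip: a = αR, so T = (I/R²)a = 4.370·a.
Then mg = (m + 4.370)a, so a = (4.23)(9.8)/(4.23 + 4.370) = 4.820 m/s².
α = a/R = 4.820/0.0876 = 55.03 rad/s².

α ≈ 55.0 rad/s²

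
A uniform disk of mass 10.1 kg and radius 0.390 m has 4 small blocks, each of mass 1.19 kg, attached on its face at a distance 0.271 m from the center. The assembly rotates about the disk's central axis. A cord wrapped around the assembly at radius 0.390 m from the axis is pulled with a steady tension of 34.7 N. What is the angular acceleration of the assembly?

α ≈ 12.1 rad/s²

I_disk = ½MR² = ½(10.1)(0.390)² = 0.7681 kg·m².
I_blocks = 4·m·r² = 4(1.19)(0.271)² = 0.3496 kg·m².
Total I = 1.118 kg·m².
τ = F r = (34.7)(0.390) = 13.53 N·m.
α = τ/I = 13.53/1.118 = 12.11 rad/s².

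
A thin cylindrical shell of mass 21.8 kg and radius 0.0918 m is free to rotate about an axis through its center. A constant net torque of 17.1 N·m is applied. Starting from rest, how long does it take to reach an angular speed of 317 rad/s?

I = MR² = (21.8)(0.0918)² = 0.1837 kg·m².
α = τ/I = 17.1/0.1837 = 93.08 rad/s².
ω = αt ⇒ t = ω/α = 317/93.08 = 3.406 s.

t ≈ 3.41 s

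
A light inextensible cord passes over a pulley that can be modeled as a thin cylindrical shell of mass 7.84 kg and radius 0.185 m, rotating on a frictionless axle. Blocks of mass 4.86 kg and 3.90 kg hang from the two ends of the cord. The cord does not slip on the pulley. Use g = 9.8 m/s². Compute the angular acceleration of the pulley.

α ≈ 3.06 rad/s²

I = MR² = (7.84)(0.185)² = 0.2683 kg·m².
Heavier block: m₁g − T₁ = m₁a. Lighter block: T₂ − m₂g = m₂a.
Pulley: (T₁ − T₂)R = Iα = I(a/R), so T₁ − T₂ = (I/R²)a = 1·M_p a = 7.840·a.
Adding the three: (m₁ − m₂)g = (m₁ + m₂ + 7.840)a, so a = (4.86 − 3.90)(9.8)/(4.86 + 3.90 + 7.840) = 0.5667 m/s².
α = a/R = 0.5667/0.185 = 3.063 rad/s².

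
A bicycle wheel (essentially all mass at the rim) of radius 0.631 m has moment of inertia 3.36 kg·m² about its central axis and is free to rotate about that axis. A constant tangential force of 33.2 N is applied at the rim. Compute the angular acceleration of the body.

τ = F R = (33.2)(0.631) = 20.95 N·m.
From τ = Iα: α = 20.95/3.360 = 6.235 rad/s².

α ≈ 6.23 rad/s²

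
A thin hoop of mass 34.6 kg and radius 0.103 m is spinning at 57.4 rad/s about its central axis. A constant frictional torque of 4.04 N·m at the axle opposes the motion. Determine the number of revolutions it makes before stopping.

≈ 23.8 revolutions

I = MR² = (34.6)(0.103)² = 0.3671 kg·m².
The net torque has magnitude 4.04 N·m, opposing ω.
|α| = τ/I = 4.040/0.3671 = 11.01 rad/s² (deceleration).
ω² = ω₀² − 2|α|θ with ω = 0 ⇒ θ = ω₀²/(2|α|) = 149.7 rad = 23.82 rev.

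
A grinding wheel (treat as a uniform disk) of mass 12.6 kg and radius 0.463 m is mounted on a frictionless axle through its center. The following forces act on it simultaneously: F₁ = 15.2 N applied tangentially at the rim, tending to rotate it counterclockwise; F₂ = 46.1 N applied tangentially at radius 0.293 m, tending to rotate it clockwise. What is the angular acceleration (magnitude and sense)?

I = ½MR² = (1/2)(12.6)(0.463)² = 1.351 kg·m².
Taking counterclockwise as positive: τ₁ = +(15.2)(0.463) = +7.038 N·m; τ₂ = −(46.1)(0.293) = −13.51 N·m.
Net torque τ = -6.470 N·m.
α = τ/I = -6.470/1.351 = -4.791 rad/s².

α ≈ 4.79 rad/s², clockwise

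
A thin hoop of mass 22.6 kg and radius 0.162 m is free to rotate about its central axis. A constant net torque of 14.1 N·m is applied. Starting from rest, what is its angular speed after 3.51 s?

I = MR² = (22.6)(0.162)² = 0.5931 kg·m².
α = τ/I = 14.1/0.5931 = 23.77 rad/s².
ω = ω₀ + αt = 0 + (23.77)(3.51) = 83.44 rad/s.

ω ≈ 83.4 rad/s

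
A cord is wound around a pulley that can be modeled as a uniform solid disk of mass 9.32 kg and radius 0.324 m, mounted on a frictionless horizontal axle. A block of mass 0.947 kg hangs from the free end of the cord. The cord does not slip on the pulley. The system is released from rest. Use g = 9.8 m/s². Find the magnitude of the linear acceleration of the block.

I = ½MR² = (1/2)(9.32)(0.324)² = 0.4892 kg·m².
Block: mg − T = ma. Pulley: TR = Iα. No-slip: a = αR, so T = (I/R²)a = 4.660·a.
Then mg = (m + 4.660)a, so a = (0.947)(9.8)/(0.947 + 4.660) = 1.655 m/s².

a ≈ 1.66 m/s²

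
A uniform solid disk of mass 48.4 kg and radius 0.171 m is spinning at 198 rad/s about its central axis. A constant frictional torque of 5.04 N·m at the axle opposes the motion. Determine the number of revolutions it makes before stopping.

I = ½MR² = (1/2)(48.4)(0.171)² = 0.7076 kg·m².
The net torque has magnitude 5.04 N·m, opposing ω.
|α| = τ/I = 5.040/0.7076 = 7.122 rad/s² (deceleration).
ω² = ω₀² − 2|α|θ with ω = 0 ⇒ θ = ω₀²/(2|α|) = 2752 rad = 438.0 rev.

≈ 438 revolutions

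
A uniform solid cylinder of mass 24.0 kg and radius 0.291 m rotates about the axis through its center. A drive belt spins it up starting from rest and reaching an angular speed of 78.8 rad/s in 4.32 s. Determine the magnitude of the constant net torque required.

I = ½MR² = (1/2)(24.0)(0.291)² = 1.016 kg·m².
α = Δω/Δt = (78.8 − 0)/4.32 = 18.24 rad/s².
τ = Iα = (1.016)(18.24) = 18.54 N·m.

τ ≈ 18.5 N·m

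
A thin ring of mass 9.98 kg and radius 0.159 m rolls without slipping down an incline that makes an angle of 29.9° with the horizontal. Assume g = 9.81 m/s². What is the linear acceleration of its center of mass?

Translation along the incline: Mg sinθ − f = Ma.
Rotation about the center: fR = Iα with I = MR². No-slip gives a = αR, so f = (I/R²)a = M a.
Substituting: Mg sinθ = (1 + 1.000)Ma, so a = g sinθ/(1 + 1.000) = (9.81) sin 29.9° / 2.000 = 2.445 m/s².

a ≈ 2.45 m/s²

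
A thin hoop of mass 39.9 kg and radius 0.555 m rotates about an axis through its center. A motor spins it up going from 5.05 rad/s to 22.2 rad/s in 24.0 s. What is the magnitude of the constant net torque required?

I = MR² = (39.9)(0.555)² = 12.29 kg·m².
α = Δω/Δt = (22.2 − 5.05)/24.0 = 0.7146 rad/s².
τ = Iα = (12.29)(0.7146) = 8.782 N·m.

τ ≈ 8.78 N·m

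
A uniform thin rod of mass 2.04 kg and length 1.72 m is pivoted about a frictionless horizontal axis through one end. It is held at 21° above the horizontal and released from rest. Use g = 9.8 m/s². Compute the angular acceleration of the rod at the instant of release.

α ≈ 7.98 rad/s²

About the pivot, I = (1/3)ML² = (1/3)(2.04)(1.72)² = 2.012 kg·m².
The weight acts at the center, a distance L/2 = 0.8600 m from the pivot; τ = Mg(L/2) cos 21° = 16.05 N·m.
α = τ/I = 16.05/2.012 = 7.979 rad/s².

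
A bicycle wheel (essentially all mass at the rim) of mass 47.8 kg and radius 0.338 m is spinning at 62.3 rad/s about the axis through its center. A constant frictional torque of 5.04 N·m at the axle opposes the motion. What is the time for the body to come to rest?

I = MR² = (47.8)(0.338)² = 5.461 kg·m².
The net torque has magnitude 5.04 N·m, opposing ω.
|α| = τ/I = 5.040/5.461 = 0.9229 rad/s² (deceleration).
0 = ω₀ − |α|t ⇒ t = ω₀/|α| = 62.3/0.9229 = 67.50 s.

t ≈ 67.5 s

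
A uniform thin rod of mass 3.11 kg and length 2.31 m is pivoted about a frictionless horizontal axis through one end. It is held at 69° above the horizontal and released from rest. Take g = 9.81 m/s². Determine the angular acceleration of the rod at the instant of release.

α ≈ 2.28 rad/s²

About the pivot, I = (1/3)ML² = (1/3)(3.11)(2.31)² = 5.532 kg·m².
The weight acts at the center, a distance L/2 = 1.155 m from the pivot; τ = Mg(L/2) cos 69° = 12.63 N·m.
α = τ/I = 12.63/5.532 = 2.283 rad/s².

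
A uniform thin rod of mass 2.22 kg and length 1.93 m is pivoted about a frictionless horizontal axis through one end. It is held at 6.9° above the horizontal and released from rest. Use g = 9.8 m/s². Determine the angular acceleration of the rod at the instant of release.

α ≈ 7.56 rad/s²

About the pivot, I = (1/3)ML² = (1/3)(2.22)(1.93)² = 2.756 kg·m².
The weight acts at the center, a distance L/2 = 0.9650 m from the pivot; τ = Mg(L/2) cos 6.9° = 20.84 N·m.
α = τ/I = 20.84/2.756 = 7.561 rad/s².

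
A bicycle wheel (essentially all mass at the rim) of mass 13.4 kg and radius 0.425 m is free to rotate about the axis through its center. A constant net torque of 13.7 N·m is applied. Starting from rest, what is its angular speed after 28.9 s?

I = MR² = (13.4)(0.425)² = 2.420 kg·m².
α = τ/I = 13.7/2.420 = 5.660 rad/s².
ω = ω₀ + αt = 0 + (5.660)(28.9) = 163.6 rad/s.

ω ≈ 164 rad/s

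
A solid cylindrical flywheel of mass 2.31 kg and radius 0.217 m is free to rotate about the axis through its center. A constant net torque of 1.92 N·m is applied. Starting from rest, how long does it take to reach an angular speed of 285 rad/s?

I = ½MR² = (1/2)(2.31)(0.217)² = 0.05439 kg·m².
α = τ/I = 1.92/0.05439 = 35.30 rad/s².
ω = αt ⇒ t = ω/α = 285/35.30 = 8.073 s.

t ≈ 8.07 s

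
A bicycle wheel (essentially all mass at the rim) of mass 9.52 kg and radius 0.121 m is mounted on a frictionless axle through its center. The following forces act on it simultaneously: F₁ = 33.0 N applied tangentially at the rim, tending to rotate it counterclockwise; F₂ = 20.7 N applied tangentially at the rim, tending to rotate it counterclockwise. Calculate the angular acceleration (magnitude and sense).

I = MR² = (9.52)(0.121)² = 0.1394 kg·m².
Taking counterclockwise as positive: τ₁ = +(33.0)(0.121) = +3.993 N·m; τ₂ = +(20.7)(0.121) = +2.505 N·m.
Net torque τ = 6.498 N·m.
α = τ/I = 6.498/0.1394 = 46.62 rad/s².

α ≈ 46.6 rad/s², counterclockwise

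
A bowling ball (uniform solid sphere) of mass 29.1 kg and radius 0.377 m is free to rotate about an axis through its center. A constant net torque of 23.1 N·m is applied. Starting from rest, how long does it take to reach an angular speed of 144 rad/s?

I = (2/5)MR² = (2/5)(29.1)(0.377)² = 1.654 kg·m².
α = τ/I = 23.1/1.654 = 13.96 rad/s².
ω = αt ⇒ t = ω/α = 144/13.96 = 10.31 s.

t ≈ 10.3 s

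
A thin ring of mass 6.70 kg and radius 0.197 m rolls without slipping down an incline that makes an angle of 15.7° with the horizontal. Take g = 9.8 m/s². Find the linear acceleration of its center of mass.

Translation along the incline: Mg sinθ − f = Ma.
Rotation about the center: fR = Iα with I = MR². No-slip gives a = αR, so f = (I/R²)a = M a.
Substituting: Mg sinθ = (1 + 1.000)Ma, so a = g sinθ/(1 + 1.000) = (9.8) sin 15.7° / 2.000 = 1.326 m/s².

a ≈ 1.33 m/s²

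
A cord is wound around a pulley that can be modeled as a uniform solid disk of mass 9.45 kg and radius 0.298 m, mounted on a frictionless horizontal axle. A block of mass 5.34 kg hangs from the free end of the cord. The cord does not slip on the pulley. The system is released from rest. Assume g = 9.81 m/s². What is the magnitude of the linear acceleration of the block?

I = ½MR² = (1/2)(9.45)(0.298)² = 0.4196 kg·m².
Block: mg − T = ma. Pulley: TR = Iα. No-slip: a = αR, so T = (I/R²)a = 4.725·a.
Then mg = (m + 4.725)a, so a = (5.34)(9.81)/(5.34 + 4.725) = 5.205 m/s².

a ≈ 5.20 m/s²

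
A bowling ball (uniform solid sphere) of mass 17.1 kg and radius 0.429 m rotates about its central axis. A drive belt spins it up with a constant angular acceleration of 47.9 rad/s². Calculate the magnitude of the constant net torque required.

τ ≈ 60.3 N·m

I = (2/5)MR² = (2/5)(17.1)(0.429)² = 1.259 kg·m².
τ = Iα = (1.259)(47.90) = 60.30 N·m.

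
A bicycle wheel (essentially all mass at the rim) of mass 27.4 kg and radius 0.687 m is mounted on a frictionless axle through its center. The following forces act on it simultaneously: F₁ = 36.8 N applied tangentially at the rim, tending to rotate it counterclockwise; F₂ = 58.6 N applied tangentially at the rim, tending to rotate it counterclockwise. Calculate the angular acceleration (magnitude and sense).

α ≈ 5.07 rad/s², counterclockwise

I = MR² = (27.4)(0.687)² = 12.93 kg·m².
Taking counterclockwise as positive: τ₁ = +(36.8)(0.687) = +25.28 N·m; τ₂ = +(58.6)(0.687) = +40.26 N·m.
Net torque τ = 65.54 N·m.
α = τ/I = 65.54/12.93 = 5.068 rad/s².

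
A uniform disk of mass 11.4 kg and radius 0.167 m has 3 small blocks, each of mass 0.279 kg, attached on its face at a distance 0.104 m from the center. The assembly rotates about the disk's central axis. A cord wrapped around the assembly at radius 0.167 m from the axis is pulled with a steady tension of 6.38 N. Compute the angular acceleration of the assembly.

I_disk = ½MR² = ½(11.4)(0.167)² = 0.1590 kg·m².
I_blocks = 3·m·r² = 3(0.279)(0.104)² = 0.009053 kg·m².
Total I = 0.1680 kg·m².
τ = F r = (6.38)(0.167) = 1.065 N·m.
α = τ/I = 1.065/0.1680 = 6.341 rad/s².

α ≈ 6.34 rad/s²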